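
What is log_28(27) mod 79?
9

Baby-step giant-step with step n = ⌈√79⌉ = 9.
Baby steps 28^j mod 79 (j:value) for j=0..8: 0:1, 1:28, 2:73, 3:69, 4:36, 5:60, 6:21, 7:35, 8:32.
Giant-step multiplier: 28^(-9) ≡ 28^(78-9) = 28^69 ≡ 41 (mod 79).
Giant steps γ_i = 27·41^i mod 79: γ_0=27, γ_1=1 (in table at j=0).
x = i·n + j = 1·9 + 0 = 9.
Check: 28^9 ≡ 27 (mod 79).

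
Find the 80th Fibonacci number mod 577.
232

Matrix identity: Q^n = [[F_(n+1), F_n], [F_n, F_(n-1)]] with Q = [[1,1],[1,0]].
n = 80 = 1010000₂. Square-and-multiply, entries mod 577:
Q^1 = [[1,1],[1,0]]
Q^2 = (Q^1)² = [[2,1],[1,1]]
Q^5 = (Q^2)²·Q = [[8,5],[5,3]]
Q^10 = (Q^5)² = [[89,55],[55,34]]
Q^20 = (Q^10)² = [[560,418],[418,142]]
Q^40 = (Q^20)² = [[182,320],[320,439]]
Q^80 = (Q^40)² = [[506,232],[232,274]]
F_80 mod 577 = Q^80[0][1] = 232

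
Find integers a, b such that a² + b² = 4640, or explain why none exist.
4² + 68² (a=4, b=68)

Factorization: 4640 = 2^5 × 5 × 29
By Fermat: n is sum of two squares iff every prime p ≡ 3 (mod 4) appears to even power.
All primes ≡ 3 (mod 4) appear to even power.
Search a = 0, 1, 2, … for 4640 - a² a perfect square: first hit at a = 4: 4640 - 16 = 4624 = 68².
4640 = 4² + 68² = 16 + 4624 ✓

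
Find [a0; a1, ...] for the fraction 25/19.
[1; 3, 6]

Euclidean algorithm steps:
25 = 1 × 19 + 6
19 = 3 × 6 + 1
6 = 6 × 1 + 0
Continued fraction: [1; 3, 6]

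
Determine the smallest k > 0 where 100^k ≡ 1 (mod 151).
75

151 is prime, so ord(100) divides φ(151) = 150.
Divisors of 150: 1, 2, 3, 5, 6, 10, 15, 25, 30, 50, 75, 150.
Repeated squaring: 100^1 ≡ 100, 100^2 ≡ 34, 100^4 ≡ 99, 100^8 ≡ 137, 100^16 ≡ 45, 100^32 ≡ 62, 100^64 ≡ 69, 100^128 ≡ 80 (mod 151).
Test 100^d mod 151 for each divisor d in increasing order:
100^1 ≡ 100
100^2 ≡ 34
100^3 = 100^2·100^1 ≡ 78
100^5 = 100^4·100^1 ≡ 85
100^6 = 100^4·100^2 ≡ 44
100^10 = 100^8·100^2 ≡ 128
100^15 = 100^8·100^4·100^2·100^1 ≡ 8
100^25 = 100^16·100^8·100^1 ≡ 118
100^30 = 100^16·100^8·100^4·100^2 ≡ 64
100^50 = 100^32·100^16·100^2 ≡ 32
100^75 = 100^64·100^8·100^2·100^1 ≡ 1  ← first divisor giving 1
The order is 75.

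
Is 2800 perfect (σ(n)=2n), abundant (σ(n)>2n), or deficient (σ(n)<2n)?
abundant

Proper divisors of 2800: sum = 1 + 2 + 4 + 5 + 7 + 8 + 10 + 14 + ... + 400 + 560 + 700 + 1400 (29 divisors) = 4888
Since 4888 > 2800, 2800 is abundant.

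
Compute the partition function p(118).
1482074143

p(n) counts ways to write n as a sum of positive integers (order ignored).
Euler's pentagonal recurrence: p(k) = p(k-1) + p(k-2) - p(k-5) - p(k-7) + p(k-12) + p(k-15) - ... (offsets j(3j∓1)/2, signs ++--, p(0)=1, p(<0)=0).
DP table for k = 0..117: p(0)=1, p(1)=1, p(2)=2, p(3)=3, p(4)=5, p(5)=7, p(6)=11, p(7)=15, p(8)=22, p(9)=30, p(10)=42, p(11)=56, p(12)=77, p(13)=101, p(14)=135, p(15)=176, p(16)=231, p(17)=297, p(18)=385, p(19)=490, p(20)=627, p(21)=792, p(22)=1002, p(23)=1255, p(24)=1575, p(25)=1958, p(26)=2436, p(27)=3010, p(28)=3718, p(29)=4565, p(30)=5604, p(31)=6842, p(32)=8349, p(33)=10143, p(34)=12310, p(35)=14883, p(36)=17977, p(37)=21637, p(38)=26015, p(39)=31185, p(40)=37338, p(41)=44583, p(42)=53174, p(43)=63261, p(44)=75175, p(45)=89134, p(46)=105558, p(47)=124754, p(48)=147273, p(49)=173525, p(50)=204226, p(51)=239943, p(52)=281589, p(53)=329931, p(54)=386155, p(55)=451276, p(56)=526823, p(57)=614154, p(58)=715220, p(59)=831820, p(60)=966467, p(61)=1121505, p(62)=1300156, p(63)=1505499, p(64)=1741630, p(65)=2012558, p(66)=2323520, p(67)=2679689, p(68)=3087735, p(69)=3554345, p(70)=4087968, p(71)=4697205, p(72)=5392783, p(73)=6185689, p(74)=7089500, p(75)=8118264, p(76)=9289091, p(77)=10619863, p(78)=12132164, p(79)=13848650, p(80)=15796476, p(81)=18004327, p(82)=20506255, p(83)=23338469, p(84)=26543660, p(85)=30167357, p(86)=34262962, p(87)=38887673, p(88)=44108109, p(89)=49995925, p(90)=56634173, p(91)=64112359, p(92)=72533807, p(93)=82010177, p(94)=92669720, p(95)=104651419, p(96)=118114304, p(97)=133230930, p(98)=150198136, p(99)=169229875, p(100)=190569292, p(101)=214481126, p(102)=241265379, p(103)=271248950, p(104)=304801365, p(105)=342325709, p(106)=384276336, p(107)=431149389, p(108)=483502844, p(109)=541946240, p(110)=607163746, p(111)=679903203, p(112)=761002156, p(113)=851376628, p(114)=952050665, p(115)=1064144451, p(116)=1188908248, p(117)=1327710076.
Final step: p(118) = p(117) + p(116) - p(113) - p(111) + p(106) + p(103) - p(96) - p(92) + p(83) + p(78) - p(67) - p(61) + p(48) + p(41) - p(26) - p(18) + p(1)
= 1327710076 + 1188908248 - 851376628 - 679903203 + 384276336 + 271248950 - 118114304 - 72533807 + 23338469 + 12132164 - 2679689 - 1121505 + 147273 + 44583 - 2436 - 385 + 1
= 1482074143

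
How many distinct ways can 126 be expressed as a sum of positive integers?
3519222692

p(n) counts ways to write n as a sum of positive integers (order ignored).
Euler's pentagonal recurrence: p(k) = p(k-1) + p(k-2) - p(k-5) - p(k-7) + p(k-12) + p(k-15) - ... (offsets j(3j∓1)/2, signs ++--, p(0)=1, p(<0)=0).
DP table for k = 0..125: p(0)=1, p(1)=1, p(2)=2, p(3)=3, p(4)=5, p(5)=7, p(6)=11, p(7)=15, p(8)=22, p(9)=30, p(10)=42, p(11)=56, p(12)=77, p(13)=101, p(14)=135, p(15)=176, p(16)=231, p(17)=297, p(18)=385, p(19)=490, p(20)=627, p(21)=792, p(22)=1002, p(23)=1255, p(24)=1575, p(25)=1958, p(26)=2436, p(27)=3010, p(28)=3718, p(29)=4565, p(30)=5604, p(31)=6842, p(32)=8349, p(33)=10143, p(34)=12310, p(35)=14883, p(36)=17977, p(37)=21637, p(38)=26015, p(39)=31185, p(40)=37338, p(41)=44583, p(42)=53174, p(43)=63261, p(44)=75175, p(45)=89134, p(46)=105558, p(47)=124754, p(48)=147273, p(49)=173525, p(50)=204226, p(51)=239943, p(52)=281589, p(53)=329931, p(54)=386155, p(55)=451276, p(56)=526823, p(57)=614154, p(58)=715220, p(59)=831820, p(60)=966467, p(61)=1121505, p(62)=1300156, p(63)=1505499, p(64)=1741630, p(65)=2012558, p(66)=2323520, p(67)=2679689, p(68)=3087735, p(69)=3554345, p(70)=4087968, p(71)=4697205, p(72)=5392783, p(73)=6185689, p(74)=7089500, p(75)=8118264, p(76)=9289091, p(77)=10619863, p(78)=12132164, p(79)=13848650, p(80)=15796476, p(81)=18004327, p(82)=20506255, p(83)=23338469, p(84)=26543660, p(85)=30167357, p(86)=34262962, p(87)=38887673, p(88)=44108109, p(89)=49995925, p(90)=56634173, p(91)=64112359, p(92)=72533807, p(93)=82010177, p(94)=92669720, p(95)=104651419, p(96)=118114304, p(97)=133230930, p(98)=150198136, p(99)=169229875, p(100)=190569292, p(101)=214481126, p(102)=241265379, p(103)=271248950, p(104)=304801365, p(105)=342325709, p(106)=384276336, p(107)=431149389, p(108)=483502844, p(109)=541946240, p(110)=607163746, p(111)=679903203, p(112)=761002156, p(113)=851376628, p(114)=952050665, p(115)=1064144451, p(116)=1188908248, p(117)=1327710076, p(118)=1482074143, p(119)=1653668665, p(120)=1844349560, p(121)=2056148051, p(122)=2291320912, p(123)=2552338241, p(124)=2841940500, p(125)=3163127352.
Final step: p(126) = p(125) + p(124) - p(121) - p(119) + p(114) + p(111) - p(104) - p(100) + p(91) + p(86) - p(75) - p(69) + p(56) + p(49) - p(34) - p(26) + p(9) + p(0)
= 3163127352 + 2841940500 - 2056148051 - 1653668665 + 952050665 + 679903203 - 304801365 - 190569292 + 64112359 + 34262962 - 8118264 - 3554345 + 526823 + 173525 - 12310 - 2436 + 30 + 1
= 3519222692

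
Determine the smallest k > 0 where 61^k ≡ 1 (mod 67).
66

67 is prime, so ord(61) divides φ(67) = 66.
Divisors of 66: 1, 2, 3, 6, 11, 22, 33, 66.
Repeated squaring: 61^1 ≡ 61, 61^2 ≡ 36, 61^4 ≡ 23, 61^8 ≡ 60, 61^16 ≡ 49, 61^32 ≡ 56, 61^64 ≡ 54 (mod 67).
Test 61^d mod 67 for each divisor d in increasing order:
61^1 ≡ 61
61^2 ≡ 36
61^3 = 61^2·61^1 ≡ 52
61^6 = 61^4·61^2 ≡ 24
61^11 = 61^8·61^2·61^1 ≡ 38
61^22 = 61^16·61^4·61^2 ≡ 37
61^33 = 61^32·61^1 ≡ 66
61^66 = 61^64·61^2 ≡ 1  ← first divisor giving 1
The order is 66.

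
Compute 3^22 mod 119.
32

Repeated squaring. Binary of 22 = 10110.
3^1 ≡ 3 (mod 119); 3^2 ≡ 9 (mod 119); 3^4 ≡ 81 (mod 119); 3^8 ≡ 16 (mod 119); 3^16 ≡ 18 (mod 119)
3^22 = 3^2 × 3^4 × 3^16 ≡ 32 (mod 119)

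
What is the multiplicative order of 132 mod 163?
27

163 is prime, so ord(132) divides φ(163) = 162.
Divisors of 162: 1, 2, 3, 6, 9, 18, 27, 54, 81, 162.
Repeated squaring: 132^1 ≡ 132, 132^2 ≡ 146, 132^4 ≡ 126, 132^8 ≡ 65, 132^16 ≡ 150, 132^32 ≡ 6, 132^64 ≡ 36, 132^128 ≡ 155 (mod 163).
Test 132^d mod 163 for each divisor d in increasing order:
132^1 ≡ 132
132^2 ≡ 146
132^3 = 132^2·132^1 ≡ 38
132^6 = 132^4·132^2 ≡ 140
132^9 = 132^8·132^1 ≡ 104
132^18 = 132^16·132^2 ≡ 58
132^27 = 132^16·132^8·132^2·132^1 ≡ 1  ← first divisor giving 1
The order is 27.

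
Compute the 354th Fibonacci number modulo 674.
24

Matrix identity: Q^n = [[F_(n+1), F_n], [F_n, F_(n-1)]] with Q = [[1,1],[1,0]].
n = 354 = 101100010₂. Square-and-multiply, entries mod 674:
Q^1 = [[1,1],[1,0]]
Q^2 = (Q^1)² = [[2,1],[1,1]]
Q^5 = (Q^2)²·Q = [[8,5],[5,3]]
Q^11 = (Q^5)²·Q = [[144,89],[89,55]]
Q^22 = (Q^11)² = [[349,187],[187,162]]
Q^44 = (Q^22)² = [[402,523],[523,553]]
Q^88 = (Q^44)² = [[403,31],[31,372]]
Q^177 = (Q^88)²·Q = [[23,262],[262,435]]
Q^354 = (Q^177)² = [[425,24],[24,401]]
F_354 mod 674 = Q^354[0][1] = 24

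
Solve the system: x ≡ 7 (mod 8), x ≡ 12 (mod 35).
47

Using Chinese Remainder Theorem:
M = 8 × 35 = 280
M1 = 35, M2 = 8
y1 = 35^(-1) mod 8 = 3
y2 = 8^(-1) mod 35 = 22
x = (7×35×3 + 12×8×22) mod 280 = 47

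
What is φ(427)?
360

427 = 7 × 61
φ(n) = n × ∏(1 - 1/p) for each prime p dividing n
φ(427) = 427 × (1 - 1/7) × (1 - 1/61) = 360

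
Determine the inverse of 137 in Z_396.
185

gcd(137, 396) = 1, so the inverse exists.
Extended Euclidean algorithm on (396, 137):
396 = 2 × 137 + 122  ⟹  122 = (1)·396 + (-2)·137
137 = 1 × 122 + 15  ⟹  15 = (-1)·396 + (3)·137
122 = 8 × 15 + 2  ⟹  2 = (9)·396 + (-26)·137
15 = 7 × 2 + 1  ⟹  1 = (-64)·396 + (185)·137
So (185)·137 ≡ 1 (mod 396), i.e. 137^(-1) ≡ 185 (mod 396).
Check: 137 × 185 = 25345 ≡ 1 (mod 396)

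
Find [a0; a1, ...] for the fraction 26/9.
[2; 1, 8]

Euclidean algorithm steps:
26 = 2 × 9 + 8
9 = 1 × 8 + 1
8 = 8 × 1 + 0
Continued fraction: [2; 1, 8]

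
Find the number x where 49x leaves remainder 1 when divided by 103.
82

gcd(49, 103) = 1, so the inverse exists.
Extended Euclidean algorithm on (103, 49):
103 = 2 × 49 + 5  ⟹  5 = (1)·103 + (-2)·49
49 = 9 × 5 + 4  ⟹  4 = (-9)·103 + (19)·49
5 = 1 × 4 + 1  ⟹  1 = (10)·103 + (-21)·49
So (-21)·49 ≡ 1 (mod 103), i.e. 49^(-1) ≡ -21 ≡ 82 (mod 103).
Check: 49 × 82 = 4018 ≡ 1 (mod 103)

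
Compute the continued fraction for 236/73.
[3; 4, 3, 2, 2]

Euclidean algorithm steps:
236 = 3 × 73 + 17
73 = 4 × 17 + 5
17 = 3 × 5 + 2
5 = 2 × 2 + 1
2 = 2 × 1 + 0
Continued fraction: [3; 4, 3, 2, 2]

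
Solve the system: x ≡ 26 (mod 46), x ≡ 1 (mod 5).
26

Using Chinese Remainder Theorem:
M = 46 × 5 = 230
M1 = 5, M2 = 46
y1 = 5^(-1) mod 46 = 37
y2 = 46^(-1) mod 5 = 1
x = (26×5×37 + 1×46×1) mod 230 = 26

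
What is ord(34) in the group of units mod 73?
72

73 is prime, so ord(34) divides φ(73) = 72.
Divisors of 72: 1, 2, 3, 4, 6, 8, 9, 12, 18, 24, 36, 72.
Repeated squaring: 34^1 ≡ 34, 34^2 ≡ 61, 34^4 ≡ 71, 34^8 ≡ 4, 34^16 ≡ 16, 34^32 ≡ 37, 34^64 ≡ 55 (mod 73).
Test 34^d mod 73 for each divisor d in increasing order:
34^1 ≡ 34
34^2 ≡ 61
34^3 = 34^2·34^1 ≡ 30
34^4 ≡ 71
34^6 = 34^4·34^2 ≡ 24
34^8 ≡ 4
34^9 = 34^8·34^1 ≡ 63
34^12 = 34^8·34^4 ≡ 65
34^18 = 34^16·34^2 ≡ 27
34^24 = 34^16·34^8 ≡ 64
34^36 = 34^32·34^4 ≡ 72
34^72 = 34^64·34^8 ≡ 1  ← first divisor giving 1
The order is 72.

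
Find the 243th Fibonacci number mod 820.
2

Matrix identity: Q^n = [[F_(n+1), F_n], [F_n, F_(n-1)]] with Q = [[1,1],[1,0]].
n = 243 = 11110011₂. Square-and-multiply, entries mod 820:
Q^1 = [[1,1],[1,0]]
Q^3 = (Q^1)²·Q = [[3,2],[2,1]]
Q^7 = (Q^3)²·Q = [[21,13],[13,8]]
Q^15 = (Q^7)²·Q = [[167,610],[610,377]]
Q^30 = (Q^15)² = [[649,560],[560,89]]
Q^60 = (Q^30)² = [[81,0],[0,81]]
Q^121 = (Q^60)²·Q = [[1,1],[1,0]]
Q^243 = (Q^121)²·Q = [[3,2],[2,1]]
F_243 mod 820 = Q^243[0][1] = 2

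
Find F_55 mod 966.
13

Matrix identity: Q^n = [[F_(n+1), F_n], [F_n, F_(n-1)]] with Q = [[1,1],[1,0]].
n = 55 = 110111₂. Square-and-multiply, entries mod 966:
Q^1 = [[1,1],[1,0]]
Q^3 = (Q^1)²·Q = [[3,2],[2,1]]
Q^6 = (Q^3)² = [[13,8],[8,5]]
Q^13 = (Q^6)²·Q = [[377,233],[233,144]]
Q^27 = (Q^13)²·Q = [[963,320],[320,643]]
Q^55 = (Q^27)²·Q = [[21,13],[13,8]]
F_55 mod 966 = Q^55[0][1] = 13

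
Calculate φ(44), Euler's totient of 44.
20

44 = 2^2 × 11
φ(n) = n × ∏(1 - 1/p) for each prime p dividing n
φ(44) = 44 × (1 - 1/2) × (1 - 1/11) = 20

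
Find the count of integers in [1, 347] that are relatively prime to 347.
346

347 = 347
φ(n) = n × ∏(1 - 1/p) for each prime p dividing n
φ(347) = 347 × (1 - 1/347) = 346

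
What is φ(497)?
420

497 = 7 × 71
φ(n) = n × ∏(1 - 1/p) for each prime p dividing n
φ(497) = 497 × (1 - 1/7) × (1 - 1/71) = 420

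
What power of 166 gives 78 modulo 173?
94

Baby-step giant-step with step n = ⌈√173⌉ = 14.
Baby steps 166^j mod 173 (j:value) for j=0..13: 0:1, 1:166, 2:49, 3:3, 4:152, 5:147, 6:9, 7:110, 8:95, 9:27, 10:157, 11:112, 12:81, 13:125.
Giant-step multiplier: 166^(-14) ≡ 166^(172-14) = 166^158 ≡ 121 (mod 173).
Giant steps γ_i = 78·121^i mod 173: γ_0=78, γ_1=96, γ_2=25, γ_3=84, γ_4=130, γ_5=160, γ_6=157 (in table at j=10).
x = i·n + j = 6·14 + 10 = 94.
Check: 166^94 ≡ 78 (mod 173).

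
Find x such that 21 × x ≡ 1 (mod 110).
21

gcd(21, 110) = 1, so the inverse exists.
Extended Euclidean algorithm on (110, 21):
110 = 5 × 21 + 5  ⟹  5 = (1)·110 + (-5)·21
21 = 4 × 5 + 1  ⟹  1 = (-4)·110 + (21)·21
So (21)·21 ≡ 1 (mod 110), i.e. 21^(-1) ≡ 21 (mod 110).
Check: 21 × 21 = 441 ≡ 1 (mod 110)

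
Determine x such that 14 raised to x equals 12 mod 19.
15

Baby-step giant-step with step n = ⌈√19⌉ = 5.
Baby steps 14^j mod 19 (j:value) for j=0..4: 0:1, 1:14, 2:6, 3:8, 4:17.
Giant-step multiplier: 14^(-5) ≡ 14^(18-5) = 14^13 ≡ 2 (mod 19).
Giant steps γ_i = 12·2^i mod 19: γ_0=12, γ_1=5, γ_2=10, γ_3=1 (in table at j=0).
x = i·n + j = 3·5 + 0 = 15.
Check: 14^15 ≡ 12 (mod 19).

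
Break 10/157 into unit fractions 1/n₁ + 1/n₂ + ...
1/16 + 1/838 + 1/1052528

Greedy algorithm:
10/157: ceiling(157/10) = 16, use 1/16
3/2512: ceiling(2512/3) = 838, use 1/838
1/1052528: ceiling(1052528/1) = 1052528, use 1/1052528
Result: 10/157 = 1/16 + 1/838 + 1/1052528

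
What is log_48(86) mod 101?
91

Baby-step giant-step with step n = ⌈√101⌉ = 11.
Baby steps 48^j mod 101 (j:value) for j=0..10: 0:1, 1:48, 2:82, 3:98, 4:58, 5:57, 6:9, 7:28, 8:31, 9:74, 10:17.
Giant-step multiplier: 48^(-11) ≡ 48^(100-11) = 48^89 ≡ 38 (mod 101).
Giant steps γ_i = 86·38^i mod 101: γ_0=86, γ_1=36, γ_2=55, γ_3=70, γ_4=34, γ_5=80, γ_6=10, γ_7=77, γ_8=98 (in table at j=3).
x = i·n + j = 8·11 + 3 = 91.
Check: 48^91 ≡ 86 (mod 101).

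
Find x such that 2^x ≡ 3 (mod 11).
8

Baby-step giant-step with step n = ⌈√11⌉ = 4.
Baby steps 2^j mod 11 (j:value) for j=0..3: 0:1, 1:2, 2:4, 3:8.
Giant-step multiplier: 2^(-4) ≡ 2^(10-4) = 2^6 ≡ 9 (mod 11).
Giant steps γ_i = 3·9^i mod 11: γ_0=3, γ_1=5, γ_2=1 (in table at j=0).
x = i·n + j = 2·4 + 0 = 8.
Check: 2^8 ≡ 3 (mod 11).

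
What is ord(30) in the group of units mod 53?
4

53 is prime, so ord(30) divides φ(53) = 52.
Divisors of 52: 1, 2, 4, 13, 26, 52.
Repeated squaring: 30^1 ≡ 30, 30^2 ≡ 52, 30^4 ≡ 1, 30^8 ≡ 1, 30^16 ≡ 1, 30^32 ≡ 1 (mod 53).
Test 30^d mod 53 for each divisor d in increasing order:
30^1 ≡ 30
30^2 ≡ 52
30^4 ≡ 1  ← first divisor giving 1
The order is 4.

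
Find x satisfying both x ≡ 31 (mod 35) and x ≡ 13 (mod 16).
381

Using Chinese Remainder Theorem:
M = 35 × 16 = 560
M1 = 16, M2 = 35
y1 = 16^(-1) mod 35 = 11
y2 = 35^(-1) mod 16 = 11
x = (31×16×11 + 13×35×11) mod 560 = 381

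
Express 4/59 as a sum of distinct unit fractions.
1/15 + 1/885

Greedy algorithm:
4/59: ceiling(59/4) = 15, use 1/15
1/885: ceiling(885/1) = 885, use 1/885
Result: 4/59 = 1/15 + 1/885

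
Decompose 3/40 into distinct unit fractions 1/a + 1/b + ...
1/14 + 1/280

Greedy algorithm:
3/40: ceiling(40/3) = 14, use 1/14
1/280: ceiling(280/1) = 280, use 1/280
Result: 3/40 = 1/14 + 1/280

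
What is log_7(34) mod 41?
21

Baby-step giant-step with step n = ⌈√41⌉ = 7.
Baby steps 7^j mod 41 (j:value) for j=0..6: 0:1, 1:7, 2:8, 3:15, 4:23, 5:38, 6:20.
Giant-step multiplier: 7^(-7) ≡ 7^(40-7) = 7^33 ≡ 29 (mod 41).
Giant steps γ_i = 34·29^i mod 41: γ_0=34, γ_1=2, γ_2=17, γ_3=1 (in table at j=0).
x = i·n + j = 3·7 + 0 = 21.
Check: 7^21 ≡ 34 (mod 41).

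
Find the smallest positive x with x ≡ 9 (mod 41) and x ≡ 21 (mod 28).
665

Using Chinese Remainder Theorem:
M = 41 × 28 = 1148
M1 = 28, M2 = 41
y1 = 28^(-1) mod 41 = 22
y2 = 41^(-1) mod 28 = 13
x = (9×28×22 + 21×41×13) mod 1148 = 665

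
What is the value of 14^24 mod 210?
196

Repeated squaring. Binary of 24 = 11000.
14^1 ≡ 14 (mod 210); 14^2 ≡ 196 (mod 210); 14^4 ≡ 196 (mod 210); 14^8 ≡ 196 (mod 210); 14^16 ≡ 196 (mod 210)
14^24 = 14^8 × 14^16 ≡ 196 (mod 210)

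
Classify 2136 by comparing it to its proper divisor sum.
abundant

Proper divisors of 2136: sum = 1 + 2 + 3 + 4 + 6 + 8 + 12 + 24 + 89 + 178 + 267 + 356 + 534 + 712 + 1068 = 3264
Since 3264 > 2136, 2136 is abundant.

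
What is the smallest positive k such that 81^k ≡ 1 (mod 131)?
65

131 is prime, so ord(81) divides φ(131) = 130.
Divisors of 130: 1, 2, 5, 10, 13, 26, 65, 130.
Repeated squaring: 81^1 ≡ 81, 81^2 ≡ 11, 81^4 ≡ 121, 81^8 ≡ 100, 81^16 ≡ 44, 81^32 ≡ 102, 81^64 ≡ 55, 81^128 ≡ 12 (mod 131).
Test 81^d mod 131 for each divisor d in increasing order:
81^1 ≡ 81
81^2 ≡ 11
81^5 = 81^4·81^1 ≡ 107
81^10 = 81^8·81^2 ≡ 52
81^13 = 81^8·81^4·81^1 ≡ 89
81^26 = 81^16·81^8·81^2 ≡ 61
81^65 = 81^64·81^1 ≡ 1  ← first divisor giving 1
The order is 65.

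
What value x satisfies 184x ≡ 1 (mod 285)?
79

gcd(184, 285) = 1, so the inverse exists.
Extended Euclidean algorithm on (285, 184):
285 = 1 × 184 + 101  ⟹  101 = (1)·285 + (-1)·184
184 = 1 × 101 + 83  ⟹  83 = (-1)·285 + (2)·184
101 = 1 × 83 + 18  ⟹  18 = (2)·285 + (-3)·184
83 = 4 × 18 + 11  ⟹  11 = (-9)·285 + (14)·184
18 = 1 × 11 + 7  ⟹  7 = (11)·285 + (-17)·184
11 = 1 × 7 + 4  ⟹  4 = (-20)·285 + (31)·184
7 = 1 × 4 + 3  ⟹  3 = (31)·285 + (-48)·184
4 = 1 × 3 + 1  ⟹  1 = (-51)·285 + (79)·184
So (79)·184 ≡ 1 (mod 285), i.e. 184^(-1) ≡ 79 (mod 285).
Check: 184 × 79 = 14536 ≡ 1 (mod 285)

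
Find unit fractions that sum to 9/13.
1/2 + 1/6 + 1/39

Greedy algorithm:
9/13: ceiling(13/9) = 2, use 1/2
5/26: ceiling(26/5) = 6, use 1/6
1/39: ceiling(39/1) = 39, use 1/39
Result: 9/13 = 1/2 + 1/6 + 1/39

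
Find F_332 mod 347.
293

Matrix identity: Q^n = [[F_(n+1), F_n], [F_n, F_(n-1)]] with Q = [[1,1],[1,0]].
n = 332 = 101001100₂. Square-and-multiply, entries mod 347:
Q^1 = [[1,1],[1,0]]
Q^2 = (Q^1)² = [[2,1],[1,1]]
Q^5 = (Q^2)²·Q = [[8,5],[5,3]]
Q^10 = (Q^5)² = [[89,55],[55,34]]
Q^20 = (Q^10)² = [[189,172],[172,17]]
Q^41 = (Q^20)²·Q = [[107,69],[69,38]]
Q^83 = (Q^41)²·Q = [[190,248],[248,289]]
Q^166 = (Q^83)² = [[97,118],[118,326]]
Q^332 = (Q^166)² = [[84,293],[293,138]]
F_332 mod 347 = Q^332[0][1] = 293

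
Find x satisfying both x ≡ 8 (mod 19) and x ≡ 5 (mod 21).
236

Using Chinese Remainder Theorem:
M = 19 × 21 = 399
M1 = 21, M2 = 19
y1 = 21^(-1) mod 19 = 10
y2 = 19^(-1) mod 21 = 10
x = (8×21×10 + 5×19×10) mod 399 = 236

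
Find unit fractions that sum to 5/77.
1/16 + 1/411 + 1/506352

Greedy algorithm:
5/77: ceiling(77/5) = 16, use 1/16
3/1232: ceiling(1232/3) = 411, use 1/411
1/506352: ceiling(506352/1) = 506352, use 1/506352
Result: 5/77 = 1/16 + 1/411 + 1/506352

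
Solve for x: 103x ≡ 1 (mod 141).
115

gcd(103, 141) = 1, so the inverse exists.
Extended Euclidean algorithm on (141, 103):
141 = 1 × 103 + 38  ⟹  38 = (1)·141 + (-1)·103
103 = 2 × 38 + 27  ⟹  27 = (-2)·141 + (3)·103
38 = 1 × 27 + 11  ⟹  11 = (3)·141 + (-4)·103
27 = 2 × 11 + 5  ⟹  5 = (-8)·141 + (11)·103
11 = 2 × 5 + 1  ⟹  1 = (19)·141 + (-26)·103
So (-26)·103 ≡ 1 (mod 141), i.e. 103^(-1) ≡ -26 ≡ 115 (mod 141).
Check: 103 × 115 = 11845 ≡ 1 (mod 141)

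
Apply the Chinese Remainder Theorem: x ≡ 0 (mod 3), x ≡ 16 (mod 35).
51

Using Chinese Remainder Theorem:
M = 3 × 35 = 105
M1 = 35, M2 = 3
y1 = 35^(-1) mod 3 = 2
y2 = 3^(-1) mod 35 = 12
x = (0×35×2 + 16×3×12) mod 105 = 51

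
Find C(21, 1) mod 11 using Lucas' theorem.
10

Using Lucas' theorem:
Write n=21 and k=1 in base 11:
n in base 11: [1, 10]
k in base 11: [0, 1]
C(21,1) mod 11 = ∏ C(n_i, k_i) mod 11
Digit binomials (mod 11): C(1,0) = 1; C(10,1) = 10
Product: 1 × 10 = 10 ≡ 10 (mod 11)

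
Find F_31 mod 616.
309

Matrix identity: Q^n = [[F_(n+1), F_n], [F_n, F_(n-1)]] with Q = [[1,1],[1,0]].
n = 31 = 11111₂. Square-and-multiply, entries mod 616:
Q^1 = [[1,1],[1,0]]
Q^3 = (Q^1)²·Q = [[3,2],[2,1]]
Q^7 = (Q^3)²·Q = [[21,13],[13,8]]
Q^15 = (Q^7)²·Q = [[371,610],[610,377]]
Q^31 = (Q^15)²·Q = [[133,309],[309,440]]
F_31 mod 616 = Q^31[0][1] = 309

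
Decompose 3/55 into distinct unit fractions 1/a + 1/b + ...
1/19 + 1/523 + 1/546535

Greedy algorithm:
3/55: ceiling(55/3) = 19, use 1/19
2/1045: ceiling(1045/2) = 523, use 1/523
1/546535: ceiling(546535/1) = 546535, use 1/546535
Result: 3/55 = 1/19 + 1/523 + 1/546535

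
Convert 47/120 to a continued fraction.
[0; 2, 1, 1, 4, 5]

Euclidean algorithm steps:
47 = 0 × 120 + 47
120 = 2 × 47 + 26
47 = 1 × 26 + 21
26 = 1 × 21 + 5
21 = 4 × 5 + 1
5 = 5 × 1 + 0
Continued fraction: [0; 2, 1, 1, 4, 5]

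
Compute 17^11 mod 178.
55

Repeated squaring. Binary of 11 = 1011.
17^1 ≡ 17 (mod 178); 17^2 ≡ 111 (mod 178); 17^4 ≡ 39 (mod 178); 17^8 ≡ 97 (mod 178)
17^11 = 17^1 × 17^2 × 17^8 ≡ 55 (mod 178)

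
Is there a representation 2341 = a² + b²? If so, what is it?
15² + 46² (a=15, b=46)

Factorization: 2341 = 2341
By Fermat: n is sum of two squares iff every prime p ≡ 3 (mod 4) appears to even power.
All primes ≡ 3 (mod 4) appear to even power.
Search a = 0, 1, 2, … for 2341 - a² a perfect square: first hit at a = 15: 2341 - 225 = 2116 = 46².
2341 = 15² + 46² = 225 + 2116 ✓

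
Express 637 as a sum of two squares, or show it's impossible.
14² + 21² (a=14, b=21)

Factorization: 637 = 7^2 × 13
By Fermat: n is sum of two squares iff every prime p ≡ 3 (mod 4) appears to even power.
All primes ≡ 3 (mod 4) appear to even power.
Search a = 0, 1, 2, … for 637 - a² a perfect square: first hit at a = 14: 637 - 196 = 441 = 21².
637 = 14² + 21² = 196 + 441 ✓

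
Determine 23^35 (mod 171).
119

Repeated squaring. Binary of 35 = 100011.
23^1 ≡ 23 (mod 171); 23^2 ≡ 16 (mod 171); 23^4 ≡ 85 (mod 171); 23^8 ≡ 43 (mod 171); 23^16 ≡ 139 (mod 171); 23^32 ≡ 169 (mod 171)
23^35 = 23^1 × 23^2 × 23^32 ≡ 119 (mod 171)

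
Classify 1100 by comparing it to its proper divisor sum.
abundant

Proper divisors of 1100: sum = 1 + 2 + 4 + 5 + 10 + 11 + 20 + 22 + ... + 110 + 220 + 275 + 550 (17 divisors) = 1504
Since 1504 > 1100, 1100 is abundant.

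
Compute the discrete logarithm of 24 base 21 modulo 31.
17

Baby-step giant-step with step n = ⌈√31⌉ = 6.
Baby steps 21^j mod 31 (j:value) for j=0..5: 0:1, 1:21, 2:7, 3:23, 4:18, 5:6.
Giant-step multiplier: 21^(-6) ≡ 21^(30-6) = 21^24 ≡ 16 (mod 31).
Giant steps γ_i = 24·16^i mod 31: γ_0=24, γ_1=12, γ_2=6 (in table at j=5).
x = i·n + j = 2·6 + 5 = 17.
Check: 21^17 ≡ 24 (mod 31).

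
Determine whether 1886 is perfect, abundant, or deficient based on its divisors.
deficient

Proper divisors of 1886: sum = 1 + 2 + 23 + 41 + 46 + 82 + 943 = 1138
Since 1138 < 1886, 1886 is deficient.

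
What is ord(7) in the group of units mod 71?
70

71 is prime, so ord(7) divides φ(71) = 70.
Divisors of 70: 1, 2, 5, 7, 10, 14, 35, 70.
Repeated squaring: 7^1 ≡ 7, 7^2 ≡ 49, 7^4 ≡ 58, 7^8 ≡ 27, 7^16 ≡ 19, 7^32 ≡ 6, 7^64 ≡ 36 (mod 71).
Test 7^d mod 71 for each divisor d in increasing order:
7^1 ≡ 7
7^2 ≡ 49
7^5 = 7^4·7^1 ≡ 51
7^7 = 7^4·7^2·7^1 ≡ 14
7^10 = 7^8·7^2 ≡ 45
7^14 = 7^8·7^4·7^2 ≡ 54
7^35 = 7^32·7^2·7^1 ≡ 70
7^70 = 7^64·7^4·7^2 ≡ 1  ← first divisor giving 1
The order is 70.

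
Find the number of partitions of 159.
97662728555

p(n) counts ways to write n as a sum of positive integers (order ignored).
Euler's pentagonal recurrence: p(k) = p(k-1) + p(k-2) - p(k-5) - p(k-7) + p(k-12) + p(k-15) - ... (offsets j(3j∓1)/2, signs ++--, p(0)=1, p(<0)=0).
DP table for k = 0..158: p(0)=1, p(1)=1, p(2)=2, p(3)=3, p(4)=5, p(5)=7, p(6)=11, p(7)=15, p(8)=22, p(9)=30, p(10)=42, p(11)=56, p(12)=77, p(13)=101, p(14)=135, p(15)=176, p(16)=231, p(17)=297, p(18)=385, p(19)=490, p(20)=627, p(21)=792, p(22)=1002, p(23)=1255, p(24)=1575, p(25)=1958, p(26)=2436, p(27)=3010, p(28)=3718, p(29)=4565, p(30)=5604, p(31)=6842, p(32)=8349, p(33)=10143, p(34)=12310, p(35)=14883, p(36)=17977, p(37)=21637, p(38)=26015, p(39)=31185, p(40)=37338, p(41)=44583, p(42)=53174, p(43)=63261, p(44)=75175, p(45)=89134, p(46)=105558, p(47)=124754, p(48)=147273, p(49)=173525, p(50)=204226, p(51)=239943, p(52)=281589, p(53)=329931, p(54)=386155, p(55)=451276, p(56)=526823, p(57)=614154, p(58)=715220, p(59)=831820, p(60)=966467, p(61)=1121505, p(62)=1300156, p(63)=1505499, p(64)=1741630, p(65)=2012558, p(66)=2323520, p(67)=2679689, p(68)=3087735, p(69)=3554345, p(70)=4087968, p(71)=4697205, p(72)=5392783, p(73)=6185689, p(74)=7089500, p(75)=8118264, p(76)=9289091, p(77)=10619863, p(78)=12132164, p(79)=13848650, p(80)=15796476, p(81)=18004327, p(82)=20506255, p(83)=23338469, p(84)=26543660, p(85)=30167357, p(86)=34262962, p(87)=38887673, p(88)=44108109, p(89)=49995925, p(90)=56634173, p(91)=64112359, p(92)=72533807, p(93)=82010177, p(94)=92669720, p(95)=104651419, p(96)=118114304, p(97)=133230930, p(98)=150198136, p(99)=169229875, p(100)=190569292, p(101)=214481126, p(102)=241265379, p(103)=271248950, p(104)=304801365, p(105)=342325709, p(106)=384276336, p(107)=431149389, p(108)=483502844, p(109)=541946240, p(110)=607163746, p(111)=679903203, p(112)=761002156, p(113)=851376628, p(114)=952050665, p(115)=1064144451, p(116)=1188908248, p(117)=1327710076, p(118)=1482074143, p(119)=1653668665, p(120)=1844349560, p(121)=2056148051, p(122)=2291320912, p(123)=2552338241, p(124)=2841940500, p(125)=3163127352, p(126)=3519222692, p(127)=3913864295, p(128)=4351078600, p(129)=4835271870, p(130)=5371315400, p(131)=5964539504, p(132)=6620830889, p(133)=7346629512, p(134)=8149040695, p(135)=9035836076, p(136)=10015581680, p(137)=11097645016, p(138)=12292341831, p(139)=13610949895, p(140)=15065878135, p(141)=16670689208, p(142)=18440293320, p(143)=20390982757, p(144)=22540654445, p(145)=24908858009, p(146)=27517052599, p(147)=30388671978, p(148)=33549419497, p(149)=37027355200, p(150)=40853235313, p(151)=45060624582, p(152)=49686288421, p(153)=54770336324, p(154)=60356673280, p(155)=66493182097, p(156)=73232243759, p(157)=80630964769, p(158)=88751778802.
Final step: p(159) = p(158) + p(157) - p(154) - p(152) + p(147) + p(144) - p(137) - p(133) + p(124) + p(119) - p(108) - p(102) + p(89) + p(82) - p(67) - p(59) + p(42) + p(33) - p(14) - p(4)
= 88751778802 + 80630964769 - 60356673280 - 49686288421 + 30388671978 + 22540654445 - 11097645016 - 7346629512 + 2841940500 + 1653668665 - 483502844 - 241265379 + 49995925 + 20506255 - 2679689 - 831820 + 53174 + 10143 - 135 - 5
= 97662728555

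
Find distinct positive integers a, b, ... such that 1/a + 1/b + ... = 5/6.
1/2 + 1/3

Greedy algorithm:
5/6: ceiling(6/5) = 2, use 1/2
1/3: ceiling(3/1) = 3, use 1/3
Result: 5/6 = 1/2 + 1/3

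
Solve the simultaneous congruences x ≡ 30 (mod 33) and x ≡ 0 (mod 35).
525

Using Chinese Remainder Theorem:
M = 33 × 35 = 1155
M1 = 35, M2 = 33
y1 = 35^(-1) mod 33 = 17
y2 = 33^(-1) mod 35 = 17
x = (30×35×17 + 0×33×17) mod 1155 = 525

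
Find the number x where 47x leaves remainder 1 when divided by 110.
103

gcd(47, 110) = 1, so the inverse exists.
Extended Euclidean algorithm on (110, 47):
110 = 2 × 47 + 16  ⟹  16 = (1)·110 + (-2)·47
47 = 2 × 16 + 15  ⟹  15 = (-2)·110 + (5)·47
16 = 1 × 15 + 1  ⟹  1 = (3)·110 + (-7)·47
So (-7)·47 ≡ 1 (mod 110), i.e. 47^(-1) ≡ -7 ≡ 103 (mod 110).
Check: 47 × 103 = 4841 ≡ 1 (mod 110)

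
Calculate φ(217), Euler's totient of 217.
180

217 = 7 × 31
φ(n) = n × ∏(1 - 1/p) for each prime p dividing n
φ(217) = 217 × (1 - 1/7) × (1 - 1/31) = 180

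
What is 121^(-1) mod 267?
64

gcd(121, 267) = 1, so the inverse exists.
Extended Euclidean algorithm on (267, 121):
267 = 2 × 121 + 25  ⟹  25 = (1)·267 + (-2)·121
121 = 4 × 25 + 21  ⟹  21 = (-4)·267 + (9)·121
25 = 1 × 21 + 4  ⟹  4 = (5)·267 + (-11)·121
21 = 5 × 4 + 1  ⟹  1 = (-29)·267 + (64)·121
So (64)·121 ≡ 1 (mod 267), i.e. 121^(-1) ≡ 64 (mod 267).
Check: 121 × 64 = 7744 ≡ 1 (mod 267)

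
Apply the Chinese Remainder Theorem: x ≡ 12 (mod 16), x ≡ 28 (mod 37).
28

Using Chinese Remainder Theorem:
M = 16 × 37 = 592
M1 = 37, M2 = 16
y1 = 37^(-1) mod 16 = 13
y2 = 16^(-1) mod 37 = 7
x = (12×37×13 + 28×16×7) mod 592 = 28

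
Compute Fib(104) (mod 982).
735

Matrix identity: Q^n = [[F_(n+1), F_n], [F_n, F_(n-1)]] with Q = [[1,1],[1,0]].
n = 104 = 1101000₂. Square-and-multiply, entries mod 982:
Q^1 = [[1,1],[1,0]]
Q^3 = (Q^1)²·Q = [[3,2],[2,1]]
Q^6 = (Q^3)² = [[13,8],[8,5]]
Q^13 = (Q^6)²·Q = [[377,233],[233,144]]
Q^26 = (Q^13)² = [[18,607],[607,393]]
Q^52 = (Q^26)² = [[523,49],[49,474]]
Q^104 = (Q^52)² = [[970,735],[735,235]]
F_104 mod 982 = Q^104[0][1] = 735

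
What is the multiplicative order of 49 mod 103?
51

103 is prime, so ord(49) divides φ(103) = 102.
Divisors of 102: 1, 2, 3, 6, 17, 34, 51, 102.
Repeated squaring: 49^1 ≡ 49, 49^2 ≡ 32, 49^4 ≡ 97, 49^8 ≡ 36, 49^16 ≡ 60, 49^32 ≡ 98, 49^64 ≡ 25 (mod 103).
Test 49^d mod 103 for each divisor d in increasing order:
49^1 ≡ 49
49^2 ≡ 32
49^3 = 49^2·49^1 ≡ 23
49^6 = 49^4·49^2 ≡ 14
49^17 = 49^16·49^1 ≡ 56
49^34 = 49^32·49^2 ≡ 46
49^51 = 49^32·49^16·49^2·49^1 ≡ 1  ← first divisor giving 1
The order is 51.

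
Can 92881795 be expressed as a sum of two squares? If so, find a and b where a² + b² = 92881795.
Not possible

Factorization: 92881795 = 5 × 17 × 103^3
By Fermat: n is sum of two squares iff every prime p ≡ 3 (mod 4) appears to even power.
Prime(s) ≡ 3 (mod 4) with odd exponent: [(103, 3)]
Therefore 92881795 cannot be expressed as a² + b².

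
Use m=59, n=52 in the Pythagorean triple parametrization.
(777, 6136, 6185)

Euclid's formula: a = m² - n², b = 2mn, c = m² + n²
m = 59, n = 52
a = 59² - 52² = 3481 - 2704 = 777
b = 2 × 59 × 52 = 6136
c = 59² + 52² = 3481 + 2704 = 6185
Verification: 777² + 6136² = 603729 + 37650496 = 38254225 = 6185² ✓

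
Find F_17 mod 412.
361

Matrix identity: Q^n = [[F_(n+1), F_n], [F_n, F_(n-1)]] with Q = [[1,1],[1,0]].
n = 17 = 10001₂. Square-and-multiply, entries mod 412:
Q^1 = [[1,1],[1,0]]
Q^2 = (Q^1)² = [[2,1],[1,1]]
Q^4 = (Q^2)² = [[5,3],[3,2]]
Q^8 = (Q^4)² = [[34,21],[21,13]]
Q^17 = (Q^8)²·Q = [[112,361],[361,163]]
F_17 mod 412 = Q^17[0][1] = 361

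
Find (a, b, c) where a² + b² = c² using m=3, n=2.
(5, 12, 13)

Euclid's formula: a = m² - n², b = 2mn, c = m² + n²
m = 3, n = 2
a = 3² - 2² = 9 - 4 = 5
b = 2 × 3 × 2 = 12
c = 3² + 2² = 9 + 4 = 13
Verification: 5² + 12² = 25 + 144 = 169 = 13² ✓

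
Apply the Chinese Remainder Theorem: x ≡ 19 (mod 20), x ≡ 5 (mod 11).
159

Using Chinese Remainder Theorem:
M = 20 × 11 = 220
M1 = 11, M2 = 20
y1 = 11^(-1) mod 20 = 11
y2 = 20^(-1) mod 11 = 5
x = (19×11×11 + 5×20×5) mod 220 = 159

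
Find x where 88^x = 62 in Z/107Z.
52

Baby-step giant-step with step n = ⌈√107⌉ = 11.
Baby steps 88^j mod 107 (j:value) for j=0..10: 0:1, 1:88, 2:40, 3:96, 4:102, 5:95, 6:14, 7:55, 8:25, 9:60, 10:37.
Giant-step multiplier: 88^(-11) ≡ 88^(106-11) = 88^95 ≡ 7 (mod 107).
Giant steps γ_i = 62·7^i mod 107: γ_0=62, γ_1=6, γ_2=42, γ_3=80, γ_4=25 (in table at j=8).
x = i·n + j = 4·11 + 8 = 52.
Check: 88^52 ≡ 62 (mod 107).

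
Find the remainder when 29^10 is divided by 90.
61

Repeated squaring. Binary of 10 = 1010.
29^1 ≡ 29 (mod 90); 29^2 ≡ 31 (mod 90); 29^4 ≡ 61 (mod 90); 29^8 ≡ 31 (mod 90)
29^10 = 29^2 × 29^8 ≡ 61 (mod 90)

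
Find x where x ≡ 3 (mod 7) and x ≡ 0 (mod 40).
80

Using Chinese Remainder Theorem:
M = 7 × 40 = 280
M1 = 40, M2 = 7
y1 = 40^(-1) mod 7 = 3
y2 = 7^(-1) mod 40 = 23
x = (3×40×3 + 0×7×23) mod 280 = 80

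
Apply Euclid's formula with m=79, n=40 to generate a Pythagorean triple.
(4641, 6320, 7841)

Euclid's formula: a = m² - n², b = 2mn, c = m² + n²
m = 79, n = 40
a = 79² - 40² = 6241 - 1600 = 4641
b = 2 × 79 × 40 = 6320
c = 79² + 40² = 6241 + 1600 = 7841
Verification: 4641² + 6320² = 21538881 + 39942400 = 61481281 = 7841² ✓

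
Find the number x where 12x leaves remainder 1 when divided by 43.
18

gcd(12, 43) = 1, so the inverse exists.
Extended Euclidean algorithm on (43, 12):
43 = 3 × 12 + 7  ⟹  7 = (1)·43 + (-3)·12
12 = 1 × 7 + 5  ⟹  5 = (-1)·43 + (4)·12
7 = 1 × 5 + 2  ⟹  2 = (2)·43 + (-7)·12
5 = 2 × 2 + 1  ⟹  1 = (-5)·43 + (18)·12
So (18)·12 ≡ 1 (mod 43), i.e. 12^(-1) ≡ 18 (mod 43).
Check: 12 × 18 = 216 ≡ 1 (mod 43)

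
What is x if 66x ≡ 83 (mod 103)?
x ≡ 59 (mod 103)

gcd(66, 103) = 1, which divides 83, so solutions exist.
Find 66^(-1) mod 103 by the extended Euclidean algorithm:
103 = 1 × 66 + 37  ⟹  37 = (1)·103 + (-1)·66
66 = 1 × 37 + 29  ⟹  29 = (-1)·103 + (2)·66
37 = 1 × 29 + 8  ⟹  8 = (2)·103 + (-3)·66
29 = 3 × 8 + 5  ⟹  5 = (-7)·103 + (11)·66
8 = 1 × 5 + 3  ⟹  3 = (9)·103 + (-14)·66
5 = 1 × 3 + 2  ⟹  2 = (-16)·103 + (25)·66
3 = 1 × 2 + 1  ⟹  1 = (25)·103 + (-39)·66
So (-39)·66 ≡ 1 (mod 103), i.e. 66^(-1) ≡ -39 ≡ 64 (mod 103).
x ≡ 64 × 83 = 5312 ≡ 59 (mod 103).
Check: 66 × 59 = 3894 ≡ 83 (mod 103).
Unique solution: x ≡ 59 (mod 103)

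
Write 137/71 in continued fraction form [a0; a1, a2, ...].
[1; 1, 13, 5]

Euclidean algorithm steps:
137 = 1 × 71 + 66
71 = 1 × 66 + 5
66 = 13 × 5 + 1
5 = 5 × 1 + 0
Continued fraction: [1; 1, 13, 5]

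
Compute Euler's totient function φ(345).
176

345 = 3 × 5 × 23
φ(n) = n × ∏(1 - 1/p) for each prime p dividing n
φ(345) = 345 × (1 - 1/3) × (1 - 1/5) × (1 - 1/23) = 176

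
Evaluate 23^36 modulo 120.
1

Repeated squaring. Binary of 36 = 100100.
23^1 ≡ 23 (mod 120); 23^2 ≡ 49 (mod 120); 23^4 ≡ 1 (mod 120); 23^8 ≡ 1 (mod 120); 23^16 ≡ 1 (mod 120); 23^32 ≡ 1 (mod 120)
23^36 = 23^4 × 23^32 ≡ 1 (mod 120)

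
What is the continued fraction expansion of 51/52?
[0; 1, 51]

Euclidean algorithm steps:
51 = 0 × 52 + 51
52 = 1 × 51 + 1
51 = 51 × 1 + 0
Continued fraction: [0; 1, 51]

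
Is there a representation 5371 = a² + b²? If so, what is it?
Not possible

Factorization: 5371 = 41 × 131
By Fermat: n is sum of two squares iff every prime p ≡ 3 (mod 4) appears to even power.
Prime(s) ≡ 3 (mod 4) with odd exponent: [(131, 1)]
Therefore 5371 cannot be expressed as a² + b².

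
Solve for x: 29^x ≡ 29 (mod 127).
1

Baby-step giant-step with step n = ⌈√127⌉ = 12.
Baby steps 29^j mod 127 (j:value) for j=0..11: 0:1, 1:29, 2:79, 3:5, 4:18, 5:14, 6:25, 7:90, 8:70, 9:125, 10:69, 11:96.
h = 29 is already in the table at j=1, so x = 1.
Check: 29^1 ≡ 29 (mod 127).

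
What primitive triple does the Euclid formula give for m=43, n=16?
(1593, 1376, 2105)

Euclid's formula: a = m² - n², b = 2mn, c = m² + n²
m = 43, n = 16
a = 43² - 16² = 1849 - 256 = 1593
b = 2 × 43 × 16 = 1376
c = 43² + 16² = 1849 + 256 = 2105
Verification: 1593² + 1376² = 2537649 + 1893376 = 4431025 = 2105² ✓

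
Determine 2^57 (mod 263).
83

Repeated squaring. Binary of 57 = 111001.
2^1 ≡ 2 (mod 263); 2^2 ≡ 4 (mod 263); 2^4 ≡ 16 (mod 263); 2^8 ≡ 256 (mod 263); 2^16 ≡ 49 (mod 263); 2^32 ≡ 34 (mod 263)
2^57 = 2^1 × 2^8 × 2^16 × 2^32 ≡ 83 (mod 263)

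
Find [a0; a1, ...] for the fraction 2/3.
[0; 1, 2]

Euclidean algorithm steps:
2 = 0 × 3 + 2
3 = 1 × 2 + 1
2 = 2 × 1 + 0
Continued fraction: [0; 1, 2]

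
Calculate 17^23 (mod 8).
1

Repeated squaring. Binary of 23 = 10111.
17^1 ≡ 1 (mod 8); 17^2 ≡ 1 (mod 8); 17^4 ≡ 1 (mod 8); 17^8 ≡ 1 (mod 8); 17^16 ≡ 1 (mod 8)
17^23 = 17^1 × 17^2 × 17^4 × 17^16 ≡ 1 (mod 8)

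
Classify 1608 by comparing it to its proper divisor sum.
abundant

Proper divisors of 1608: sum = 1 + 2 + 3 + 4 + 6 + 8 + 12 + 24 + 67 + 134 + 201 + 268 + 402 + 536 + 804 = 2472
Since 2472 > 1608, 1608 is abundant.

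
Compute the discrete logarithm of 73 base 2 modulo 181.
80

Baby-step giant-step with step n = ⌈√181⌉ = 14.
Baby steps 2^j mod 181 (j:value) for j=0..13: 0:1, 1:2, 2:4, 3:8, 4:16, 5:32, 6:64, 7:128, 8:75, 9:150, 10:119, 11:57, 12:114, 13:47.
Giant-step multiplier: 2^(-14) ≡ 2^(180-14) = 2^166 ≡ 52 (mod 181).
Giant steps γ_i = 73·52^i mod 181: γ_0=73, γ_1=176, γ_2=102, γ_3=55, γ_4=145, γ_5=119 (in table at j=10).
x = i·n + j = 5·14 + 10 = 80.
Check: 2^80 ≡ 73 (mod 181).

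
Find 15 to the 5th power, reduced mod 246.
219

Repeated squaring. Binary of 5 = 101.
15^1 ≡ 15 (mod 246); 15^2 ≡ 225 (mod 246); 15^4 ≡ 195 (mod 246)
15^5 = 15^1 × 15^4 ≡ 219 (mod 246)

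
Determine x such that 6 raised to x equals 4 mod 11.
8

Baby-step giant-step with step n = ⌈√11⌉ = 4.
Baby steps 6^j mod 11 (j:value) for j=0..3: 0:1, 1:6, 2:3, 3:7.
Giant-step multiplier: 6^(-4) ≡ 6^(10-4) = 6^6 ≡ 5 (mod 11).
Giant steps γ_i = 4·5^i mod 11: γ_0=4, γ_1=9, γ_2=1 (in table at j=0).
x = i·n + j = 2·4 + 0 = 8.
Check: 6^8 ≡ 4 (mod 11).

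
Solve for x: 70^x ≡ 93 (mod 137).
22

Baby-step giant-step with step n = ⌈√137⌉ = 12.
Baby steps 70^j mod 137 (j:value) for j=0..11: 0:1, 1:70, 2:105, 3:89, 4:65, 5:29, 6:112, 7:31, 8:115, 9:104, 10:19, 11:97.
Giant-step multiplier: 70^(-12) ≡ 70^(136-12) = 70^124 ≡ 121 (mod 137).
Giant steps γ_i = 93·121^i mod 137: γ_0=93, γ_1=19 (in table at j=10).
x = i·n + j = 1·12 + 10 = 22.
Check: 70^22 ≡ 93 (mod 137).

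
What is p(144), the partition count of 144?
22540654445

p(n) counts ways to write n as a sum of positive integers (order ignored).
Euler's pentagonal recurrence: p(k) = p(k-1) + p(k-2) - p(k-5) - p(k-7) + p(k-12) + p(k-15) - ... (offsets j(3j∓1)/2, signs ++--, p(0)=1, p(<0)=0).
DP table for k = 0..143: p(0)=1, p(1)=1, p(2)=2, p(3)=3, p(4)=5, p(5)=7, p(6)=11, p(7)=15, p(8)=22, p(9)=30, p(10)=42, p(11)=56, p(12)=77, p(13)=101, p(14)=135, p(15)=176, p(16)=231, p(17)=297, p(18)=385, p(19)=490, p(20)=627, p(21)=792, p(22)=1002, p(23)=1255, p(24)=1575, p(25)=1958, p(26)=2436, p(27)=3010, p(28)=3718, p(29)=4565, p(30)=5604, p(31)=6842, p(32)=8349, p(33)=10143, p(34)=12310, p(35)=14883, p(36)=17977, p(37)=21637, p(38)=26015, p(39)=31185, p(40)=37338, p(41)=44583, p(42)=53174, p(43)=63261, p(44)=75175, p(45)=89134, p(46)=105558, p(47)=124754, p(48)=147273, p(49)=173525, p(50)=204226, p(51)=239943, p(52)=281589, p(53)=329931, p(54)=386155, p(55)=451276, p(56)=526823, p(57)=614154, p(58)=715220, p(59)=831820, p(60)=966467, p(61)=1121505, p(62)=1300156, p(63)=1505499, p(64)=1741630, p(65)=2012558, p(66)=2323520, p(67)=2679689, p(68)=3087735, p(69)=3554345, p(70)=4087968, p(71)=4697205, p(72)=5392783, p(73)=6185689, p(74)=7089500, p(75)=8118264, p(76)=9289091, p(77)=10619863, p(78)=12132164, p(79)=13848650, p(80)=15796476, p(81)=18004327, p(82)=20506255, p(83)=23338469, p(84)=26543660, p(85)=30167357, p(86)=34262962, p(87)=38887673, p(88)=44108109, p(89)=49995925, p(90)=56634173, p(91)=64112359, p(92)=72533807, p(93)=82010177, p(94)=92669720, p(95)=104651419, p(96)=118114304, p(97)=133230930, p(98)=150198136, p(99)=169229875, p(100)=190569292, p(101)=214481126, p(102)=241265379, p(103)=271248950, p(104)=304801365, p(105)=342325709, p(106)=384276336, p(107)=431149389, p(108)=483502844, p(109)=541946240, p(110)=607163746, p(111)=679903203, p(112)=761002156, p(113)=851376628, p(114)=952050665, p(115)=1064144451, p(116)=1188908248, p(117)=1327710076, p(118)=1482074143, p(119)=1653668665, p(120)=1844349560, p(121)=2056148051, p(122)=2291320912, p(123)=2552338241, p(124)=2841940500, p(125)=3163127352, p(126)=3519222692, p(127)=3913864295, p(128)=4351078600, p(129)=4835271870, p(130)=5371315400, p(131)=5964539504, p(132)=6620830889, p(133)=7346629512, p(134)=8149040695, p(135)=9035836076, p(136)=10015581680, p(137)=11097645016, p(138)=12292341831, p(139)=13610949895, p(140)=15065878135, p(141)=16670689208, p(142)=18440293320, p(143)=20390982757.
Final step: p(144) = p(143) + p(142) - p(139) - p(137) + p(132) + p(129) - p(122) - p(118) + p(109) + p(104) - p(93) - p(87) + p(74) + p(67) - p(52) - p(44) + p(27) + p(18)
= 20390982757 + 18440293320 - 13610949895 - 11097645016 + 6620830889 + 4835271870 - 2291320912 - 1482074143 + 541946240 + 304801365 - 82010177 - 38887673 + 7089500 + 2679689 - 281589 - 75175 + 3010 + 385
= 22540654445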